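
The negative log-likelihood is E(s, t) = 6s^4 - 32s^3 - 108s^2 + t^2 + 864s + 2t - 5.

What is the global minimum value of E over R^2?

-2220

E(s,t) separates as P(s) + Q(t) − 5, so its minimum is min P + min Q − 5.
P'(s) = 24(s - 4)(s - 3)(s + 3) vanishes at s ∈ {-3, 3, 4}; Q'(t) = 2(t + 1) vanishes at t ∈ {-1}.
Local minima of P (where P''>0): P(-3)=-2214, P(4)=1216. Local minima of Q: Q(-1)=-1.
So the global minimum of E is P(-3) + Q(-1) − 5 = -2214 − 1 − 5 = -2220, attained at (-3, -1).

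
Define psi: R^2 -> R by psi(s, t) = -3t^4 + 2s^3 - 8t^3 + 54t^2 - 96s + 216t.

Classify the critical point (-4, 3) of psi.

The mixed partial ∂²psi/∂s∂t is 0, so the Hessian at any point is diag(psi_ss, psi_tt) = diag(12s, 12(-3t^2 - 4t + 9)).
At (-4, 3): H = diag(-48, -360).
Both eigenvalues are negative, so H is negative definite: a local maximum.

local maximum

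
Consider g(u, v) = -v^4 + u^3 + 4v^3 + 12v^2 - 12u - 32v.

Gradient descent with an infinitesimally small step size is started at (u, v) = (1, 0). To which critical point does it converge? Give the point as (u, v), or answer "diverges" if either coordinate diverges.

(2, 1)

g is separable, so gradient descent decouples: u follows -∂g/∂u, v follows -∂g/∂v.
∂g/∂u = 3(u - 2)(u + 2); at u=1 this is -9, so u increases.
∂g/∂v = -4(v - 4)(v - 1)(v + 2); at v=0 this is -32, so v increases.
u converges to its nearest critical value 2 (a local min of the u-part); v converges to 1. The iterate converges to (2, 1).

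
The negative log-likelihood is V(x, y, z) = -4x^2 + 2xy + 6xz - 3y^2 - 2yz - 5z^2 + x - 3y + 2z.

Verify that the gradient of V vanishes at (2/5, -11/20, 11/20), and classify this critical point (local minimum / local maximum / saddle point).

local maximum

∇V = (-8x + 2y + 6z + 1, 2x - 6y - 2z - 3, 6x - 2y - 10z + 2); substituting (2/5, -11/20, 11/20) gives ∇V = (0, 0, 0), so (2/5, -11/20, 11/20) is indeed a critical point.
The Hessian is constant: H = [[-8, 2, 6], [2, -6, -2], [6, -2, -10]].
Leading principal minors: Δ₁ = -8, Δ₂ = 44, Δ₃ = -240.
The minors alternate sign starting negative (−, +, −), so H is negative definite: a local maximum.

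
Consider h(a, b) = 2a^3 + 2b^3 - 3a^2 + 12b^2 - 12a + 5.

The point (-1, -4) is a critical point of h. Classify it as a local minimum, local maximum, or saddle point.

The mixed partial ∂²h/∂a∂b is 0, so the Hessian at any point is diag(h_aa, h_bb) = diag(6(2a - 1), 12(b + 2)).
At (-1, -4): H = diag(-18, -24).
Both eigenvalues are negative, so H is negative definite: a local maximum.

local maximum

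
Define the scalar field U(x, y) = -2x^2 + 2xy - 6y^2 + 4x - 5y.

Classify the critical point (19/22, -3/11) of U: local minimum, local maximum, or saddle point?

The Hessian of U is constant: H = [[-4, 2], [2, -12]].
det(H) = (-4)·(-12) − 2² = 44.
det(H) > 0 and tr(H) = -16 < 0, so H is negative definite and the point is a local maximum.

local maximum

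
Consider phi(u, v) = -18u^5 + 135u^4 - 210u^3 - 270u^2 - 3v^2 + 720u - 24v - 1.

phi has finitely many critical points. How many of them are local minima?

0

phi separates as a function of u plus a function of v, so ∇phi=0 decouples.
∂phi/∂u = -90(u - 4)(u - 2)(u - 1)(u + 1) = 0 at u ∈ {-1, 1, 2, 4}; ∂phi/∂v = -6(v + 4) = 0 at v ∈ {-4}.
The Hessian is diagonal: diag(phi_uu, phi_vv). Second derivatives: phi_uu(-1)=2700, phi_uu(1)=-540, phi_uu(2)=540, phi_uu(4)=-2700; phi_vv(-4)=-6.
Local minima occur where both diagonal entries positive: none. Count: 0.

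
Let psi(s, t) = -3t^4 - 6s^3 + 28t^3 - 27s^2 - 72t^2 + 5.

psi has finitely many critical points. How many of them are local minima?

psi separates as a function of s plus a function of t, so ∇psi=0 decouples.
∂psi/∂s = -18s(s + 3) = 0 at s ∈ {-3, 0}; ∂psi/∂t = -12t(t - 4)(t - 3) = 0 at t ∈ {0, 3, 4}.
The Hessian is diagonal: diag(psi_ss, psi_tt). Second derivatives: psi_ss(-3)=54, psi_ss(0)=-54; psi_tt(0)=-144, psi_tt(3)=36, psi_tt(4)=-48.
Local minima occur where both diagonal entries positive: (-3, 3). Count: 1.

1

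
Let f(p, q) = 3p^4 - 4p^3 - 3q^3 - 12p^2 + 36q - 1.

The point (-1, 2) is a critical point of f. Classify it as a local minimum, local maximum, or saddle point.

The mixed partial ∂²f/∂p∂q is 0, so the Hessian at any point is diag(f_pp, f_qq) = diag(12(3p^2 - 2p - 2), -18q).
At (-1, 2): H = diag(36, -36).
The eigenvalues have opposite signs, so H is indefinite: a saddle point.

saddle point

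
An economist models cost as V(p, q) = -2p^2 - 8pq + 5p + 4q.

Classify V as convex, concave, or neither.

neither

V is quadratic, so its Hessian is the constant matrix H = [[-4, -8], [-8, 0]].
det(H) = -64, tr(H) = -4.
det(H) < 0, so H is indefinite: neither convex nor concave.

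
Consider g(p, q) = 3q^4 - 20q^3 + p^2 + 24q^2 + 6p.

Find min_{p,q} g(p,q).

g(p,q) separates as A(p) + B(q), so its minimum is min A + min B.
A'(p) = 2p + 6 vanishes at p ∈ {-3}; B'(q) = 12q(q - 4)(q - 1) vanishes at q ∈ {0, 1, 4}.
Local minima of A (where A''>0): A(-3)=-9. Local minima of B: B(0)=0, B(4)=-128.
So the global minimum of g is A(-3) + B(4) = -9 − 128 = -137, attained at (-3, 4).

-137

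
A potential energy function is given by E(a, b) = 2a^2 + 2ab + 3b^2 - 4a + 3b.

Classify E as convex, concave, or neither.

convex

E is quadratic, so its Hessian is the constant matrix H = [[4, 2], [2, 6]].
det(H) = 20, tr(H) = 10.
det(H) > 0 and tr(H) > 0, so H is positive definite everywhere: convex.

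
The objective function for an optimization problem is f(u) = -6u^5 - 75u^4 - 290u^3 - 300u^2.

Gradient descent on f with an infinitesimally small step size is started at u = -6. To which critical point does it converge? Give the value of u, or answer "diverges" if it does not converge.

-5

f'(u) = -30u(u + 1)(u + 4)(u + 5), so f'(-6) = -1800.
Gradient descent moves in the -f' direction, i.e. u is increasing.
The nearest critical point in that direction is u = -5, where f'' = 600 > 0 (a local minimum). The iterate converges there.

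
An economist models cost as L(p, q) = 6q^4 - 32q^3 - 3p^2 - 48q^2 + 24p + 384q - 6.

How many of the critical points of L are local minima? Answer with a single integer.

L separates as a function of p plus a function of q, so ∇L=0 decouples.
∂L/∂p = -6(p - 4) = 0 at p ∈ {4}; ∂L/∂q = 24(q - 4)(q - 2)(q + 2) = 0 at q ∈ {-2, 2, 4}.
The Hessian is diagonal: diag(L_pp, L_qq). Second derivatives: L_pp(4)=-6; L_qq(-2)=576, L_qq(2)=-192, L_qq(4)=288.
Local minima occur where both diagonal entries positive: none. Count: 0.

0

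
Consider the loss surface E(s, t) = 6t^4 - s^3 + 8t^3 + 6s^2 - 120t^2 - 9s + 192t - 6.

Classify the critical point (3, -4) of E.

saddle point

The mixed partial ∂²E/∂s∂t is 0, so the Hessian at any point is diag(E_ss, E_tt) = diag(6(-s + 2), 24(3t^2 + 2t - 10)).
At (3, -4): H = diag(-6, 720).
The eigenvalues have opposite signs, so H is indefinite: a saddle point.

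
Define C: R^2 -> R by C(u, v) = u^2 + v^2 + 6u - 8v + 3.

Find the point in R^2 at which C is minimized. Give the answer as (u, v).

(-3, 4)

C(u,v) separates as P(u) + Q(v) + 3, so its minimum is min P + min Q + 3.
P'(u) = 2u + 6 vanishes at u ∈ {-3}; Q'(v) = 2v - 8 vanishes at v ∈ {4}.
Local minima of P (where P''>0): P(-3)=-9. Local minima of Q: Q(4)=-16.
So the global minimum of C is P(-3) + Q(4) + 3 = -9 − 16 + 3 = -22, attained at (-3, 4).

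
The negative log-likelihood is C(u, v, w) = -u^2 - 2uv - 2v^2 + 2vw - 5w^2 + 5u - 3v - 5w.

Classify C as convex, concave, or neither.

concave

C is quadratic, so its Hessian is the constant matrix H = [[-2, -2, 0], [-2, -4, 2], [0, 2, -10]].
Leading principal minors: -2, 4, -32.
Signs alternate −, +, − ⇒ H ≺ 0 ⇒ concave.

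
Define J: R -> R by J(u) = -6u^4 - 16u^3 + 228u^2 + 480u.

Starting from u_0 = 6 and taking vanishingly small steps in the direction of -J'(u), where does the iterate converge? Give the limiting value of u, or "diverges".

J'(u) = -24(u - 4)(u + 1)(u + 5), so J'(6) = -3696.
Gradient descent moves in the -J' direction, i.e. u is increasing.
There is no critical point above u=6, and J' keeps the same sign, so the iterate runs off to +∞.

diverges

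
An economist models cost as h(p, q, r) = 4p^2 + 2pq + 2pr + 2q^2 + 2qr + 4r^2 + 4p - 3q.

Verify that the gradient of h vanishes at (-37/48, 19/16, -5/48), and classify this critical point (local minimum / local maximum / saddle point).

local minimum

∇h = (8p + 2q + 2r + 4, 2p + 4q + 2r - 3, 2p + 2q + 8r); substituting (-37/48, 19/16, -5/48) gives ∇h = (0, 0, 0), so (-37/48, 19/16, -5/48) is indeed a critical point.
The Hessian is constant: H = [[8, 2, 2], [2, 4, 2], [2, 2, 8]].
Leading principal minors: Δ₁ = 8, Δ₂ = 28, Δ₃ = 192.
All leading minors are positive, so H is positive definite: a local minimum.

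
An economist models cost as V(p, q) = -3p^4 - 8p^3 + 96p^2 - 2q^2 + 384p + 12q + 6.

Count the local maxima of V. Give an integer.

V separates as a function of p plus a function of q, so ∇V=0 decouples.
∂V/∂p = -12(p - 4)(p + 2)(p + 4) = 0 at p ∈ {-4, -2, 4}; ∂V/∂q = -4(q - 3) = 0 at q ∈ {3}.
The Hessian is diagonal: diag(V_pp, V_qq). Second derivatives: V_pp(-4)=-192, V_pp(-2)=144, V_pp(4)=-576; V_qq(3)=-4.
Local maxima occur where both diagonal entries negative: (-4, 3), (4, 3). Count: 2.

2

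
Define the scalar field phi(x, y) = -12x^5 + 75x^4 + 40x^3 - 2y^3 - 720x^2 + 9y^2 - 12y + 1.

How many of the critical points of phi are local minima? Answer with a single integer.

phi separates as a function of x plus a function of y, so ∇phi=0 decouples.
∂phi/∂x = -60x(x - 4)(x - 3)(x + 2) = 0 at x ∈ {-2, 0, 3, 4}; ∂phi/∂y = -6(y - 2)(y - 1) = 0 at y ∈ {1, 2}.
The Hessian is diagonal: diag(phi_xx, phi_yy). Second derivatives: phi_xx(-2)=3600, phi_xx(0)=-1440, phi_xx(3)=900, phi_xx(4)=-1440; phi_yy(1)=6, phi_yy(2)=-6.
Local minima occur where both diagonal entries positive: (-2, 1), (3, 1). Count: 2.

2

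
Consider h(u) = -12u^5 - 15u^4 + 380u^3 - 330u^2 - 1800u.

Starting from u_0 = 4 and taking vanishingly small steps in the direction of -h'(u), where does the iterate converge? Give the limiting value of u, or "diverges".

diverges

h'(u) = -60(u - 3)(u - 2)(u + 1)(u + 5), so h'(4) = -5400.
Gradient descent moves in the -h' direction, i.e. u is increasing.
There is no critical point above u=4, and h' keeps the same sign, so the iterate runs off to +∞.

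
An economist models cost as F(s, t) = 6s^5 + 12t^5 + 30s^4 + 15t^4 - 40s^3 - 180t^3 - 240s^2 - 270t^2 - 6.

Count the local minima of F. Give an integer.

4

F separates as a function of s plus a function of t, so ∇F=0 decouples.
∂F/∂s = 30s(s - 2)(s + 2)(s + 4) = 0 at s ∈ {-4, -2, 0, 2}; ∂F/∂t = 60t(t - 3)(t + 1)(t + 3) = 0 at t ∈ {-3, -1, 0, 3}.
The Hessian is diagonal: diag(F_ss, F_tt). Second derivatives: F_ss(-4)=-1440, F_ss(-2)=480, F_ss(0)=-480, F_ss(2)=1440; F_tt(-3)=-2160, F_tt(-1)=480, F_tt(0)=-540, F_tt(3)=4320.
Local minima occur where both diagonal entries positive: (-2, -1), (-2, 3), (2, -1), (2, 3). Count: 4.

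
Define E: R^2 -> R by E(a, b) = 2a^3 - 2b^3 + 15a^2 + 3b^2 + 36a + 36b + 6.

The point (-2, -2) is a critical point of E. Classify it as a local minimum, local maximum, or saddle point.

local minimum

The mixed partial ∂²E/∂a∂b is 0, so the Hessian at any point is diag(E_aa, E_bb) = diag(6(2a + 5), 6(-2b + 1)).
At (-2, -2): H = diag(6, 30).
Both eigenvalues are positive, so H is positive definite: a local minimum.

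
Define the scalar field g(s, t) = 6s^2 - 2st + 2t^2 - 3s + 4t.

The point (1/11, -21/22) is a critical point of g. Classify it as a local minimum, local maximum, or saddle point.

The Hessian of g is constant: H = [[12, -2], [-2, 4]].
det(H) = 12·4 − (-2)² = 44.
det(H) > 0 and tr(H) = 16 > 0, so H is positive definite and the point is a local minimum.

local minimum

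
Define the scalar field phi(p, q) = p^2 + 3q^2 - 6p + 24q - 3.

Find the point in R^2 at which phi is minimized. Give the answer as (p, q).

phi(p,q) separates as A(p) + B(q) − 3, so its minimum is min A + min B − 3.
A'(p) = 2p - 6 vanishes at p ∈ {3}; B'(q) = 6q + 24 vanishes at q ∈ {-4}.
Local minima of A (where A''>0): A(3)=-9. Local minima of B: B(-4)=-48.
So the global minimum of phi is A(3) + B(-4) − 3 = -9 − 48 − 3 = -60, attained at (3, -4).

(3, -4)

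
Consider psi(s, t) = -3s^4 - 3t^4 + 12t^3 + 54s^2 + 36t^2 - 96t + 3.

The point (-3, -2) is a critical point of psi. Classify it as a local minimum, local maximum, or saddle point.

local maximum

The mixed partial ∂²psi/∂s∂t is 0, so the Hessian at any point is diag(psi_ss, psi_tt) = diag(36(-s^2 + 3), 36(-t^2 + 2t + 2)).
At (-3, -2): H = diag(-216, -216).
Both eigenvalues are negative, so H is negative definite: a local maximum.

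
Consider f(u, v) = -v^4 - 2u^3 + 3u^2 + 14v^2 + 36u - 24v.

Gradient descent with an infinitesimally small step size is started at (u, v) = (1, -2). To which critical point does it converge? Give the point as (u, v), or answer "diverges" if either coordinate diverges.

(-2, 1)

f is separable, so gradient descent decouples: u follows -∂f/∂u, v follows -∂f/∂v.
∂f/∂u = -6(u - 3)(u + 2); at u=1 this is 36, so u decreases.
∂f/∂v = -4(v - 2)(v - 1)(v + 3); at v=-2 this is -48, so v increases.
u converges to its nearest critical value -2 (a local min of the u-part); v converges to 1. The iterate converges to (-2, 1).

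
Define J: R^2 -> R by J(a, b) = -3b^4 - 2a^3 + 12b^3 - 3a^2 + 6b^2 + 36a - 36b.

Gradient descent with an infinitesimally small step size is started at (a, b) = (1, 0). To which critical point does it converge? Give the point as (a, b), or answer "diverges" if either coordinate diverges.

(-3, 1)

J is separable, so gradient descent decouples: a follows -∂J/∂a, b follows -∂J/∂b.
∂J/∂a = -6(a - 2)(a + 3); at a=1 this is 24, so a decreases.
∂J/∂b = -12(b - 3)(b - 1)(b + 1); at b=0 this is -36, so b increases.
a converges to its nearest critical value -3 (a local min of the a-part); b converges to 1. The iterate converges to (-3, 1).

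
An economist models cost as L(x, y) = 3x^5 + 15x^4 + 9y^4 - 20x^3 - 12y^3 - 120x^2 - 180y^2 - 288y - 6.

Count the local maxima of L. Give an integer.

L separates as a function of x plus a function of y, so ∇L=0 decouples.
∂L/∂x = 15x(x - 2)(x + 2)(x + 4) = 0 at x ∈ {-4, -2, 0, 2}; ∂L/∂y = 36(y - 4)(y + 1)(y + 2) = 0 at y ∈ {-2, -1, 4}.
The Hessian is diagonal: diag(L_xx, L_yy). Second derivatives: L_xx(-4)=-720, L_xx(-2)=240, L_xx(0)=-240, L_xx(2)=720; L_yy(-2)=216, L_yy(-1)=-180, L_yy(4)=1080.
Local maxima occur where both diagonal entries negative: (-4, -1), (0, -1). Count: 2.

2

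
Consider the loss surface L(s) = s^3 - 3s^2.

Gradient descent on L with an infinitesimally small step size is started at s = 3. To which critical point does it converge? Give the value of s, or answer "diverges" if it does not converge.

2

L'(s) = 3s(s - 2), so L'(3) = 9.
Gradient descent moves in the -L' direction, i.e. s is decreasing.
The nearest critical point in that direction is s = 2, where L'' = 6 > 0 (a local minimum). The iterate converges there.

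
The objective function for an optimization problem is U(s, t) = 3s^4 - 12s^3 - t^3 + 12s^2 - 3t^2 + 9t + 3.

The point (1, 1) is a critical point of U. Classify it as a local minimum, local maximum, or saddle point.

The mixed partial ∂²U/∂s∂t is 0, so the Hessian at any point is diag(U_ss, U_tt) = diag(12(3s^2 - 6s + 2), -6(t + 1)).
At (1, 1): H = diag(-12, -12).
Both eigenvalues are negative, so H is negative definite: a local maximum.

local maximum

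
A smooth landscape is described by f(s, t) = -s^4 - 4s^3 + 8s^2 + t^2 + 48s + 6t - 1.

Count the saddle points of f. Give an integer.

2

f separates as a function of s plus a function of t, so ∇f=0 decouples.
∂f/∂s = -4(s - 2)(s + 2)(s + 3) = 0 at s ∈ {-3, -2, 2}; ∂f/∂t = 2(t + 3) = 0 at t ∈ {-3}.
The Hessian is diagonal: diag(f_ss, f_tt). Second derivatives: f_ss(-3)=-20, f_ss(-2)=16, f_ss(2)=-80; f_tt(-3)=2.
Saddle points occur where the two diagonal entries have opposite signs: (-3, -3), (2, -3). Count: 2.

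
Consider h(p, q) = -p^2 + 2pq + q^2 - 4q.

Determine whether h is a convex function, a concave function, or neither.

neither

h is quadratic, so its Hessian is the constant matrix H = [[-2, 2], [2, 2]].
det(H) = -8, tr(H) = 0.
det(H) < 0, so H is indefinite: neither convex nor concave.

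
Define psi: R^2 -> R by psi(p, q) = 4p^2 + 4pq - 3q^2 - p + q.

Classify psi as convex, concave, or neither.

psi is quadratic, so its Hessian is the constant matrix H = [[8, 4], [4, -6]].
det(H) = -64, tr(H) = 2.
det(H) < 0, so H is indefinite: neither convex nor concave.

neither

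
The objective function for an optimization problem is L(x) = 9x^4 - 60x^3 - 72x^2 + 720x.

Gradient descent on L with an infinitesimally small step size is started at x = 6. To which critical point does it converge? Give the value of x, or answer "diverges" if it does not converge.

5

L'(x) = 36(x - 5)(x - 2)(x + 2), so L'(6) = 1152.
Gradient descent moves in the -L' direction, i.e. x is decreasing.
The nearest critical point in that direction is x = 5, where L'' = 756 > 0 (a local minimum). The iterate converges there.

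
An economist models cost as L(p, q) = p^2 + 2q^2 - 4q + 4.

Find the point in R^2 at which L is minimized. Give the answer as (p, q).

L(p,q) separates as A(p) + B(q) + 4, so its minimum is min A + min B + 4.
A'(p) = 2p vanishes at p ∈ {0}; B'(q) = 4q - 4 vanishes at q ∈ {1}.
Local minima of A (where A''>0): A(0)=0. Local minima of B: B(1)=-2.
So the global minimum of L is A(0) + B(1) + 4 = 0 − 2 + 4 = 2, attained at (0, 1).

(0, 1)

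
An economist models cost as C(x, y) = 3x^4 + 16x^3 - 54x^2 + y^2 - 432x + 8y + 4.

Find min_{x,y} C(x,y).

-1119

C(x,y) separates as P(x) + Q(y) + 4, so its minimum is min P + min Q + 4.
P'(x) = 12(x - 3)(x + 3)(x + 4) vanishes at x ∈ {-4, -3, 3}; Q'(y) = 2y + 8 vanishes at y ∈ {-4}.
Local minima of P (where P''>0): P(-4)=608, P(3)=-1107. Local minima of Q: Q(-4)=-16.
So the global minimum of C is P(3) + Q(-4) + 4 = -1107 − 16 + 4 = -1119, attained at (3, -4).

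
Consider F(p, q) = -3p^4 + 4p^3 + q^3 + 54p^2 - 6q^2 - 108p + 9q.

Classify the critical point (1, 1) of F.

The mixed partial ∂²F/∂p∂q is 0, so the Hessian at any point is diag(F_pp, F_qq) = diag(12(-3p^2 + 2p + 9), 6(q - 2)).
At (1, 1): H = diag(96, -6).
The eigenvalues have opposite signs, so H is indefinite: a saddle point.

saddle point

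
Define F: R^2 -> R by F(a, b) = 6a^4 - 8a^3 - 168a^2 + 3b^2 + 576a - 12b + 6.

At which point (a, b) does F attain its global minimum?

F(a,b) separates as P(a) + Q(b) + 6, so its minimum is min P + min Q + 6.
P'(a) = 24(a - 3)(a - 2)(a + 4) vanishes at a ∈ {-4, 2, 3}; Q'(b) = 6b - 12 vanishes at b ∈ {2}.
Local minima of P (where P''>0): P(-4)=-2944, P(3)=486. Local minima of Q: Q(2)=-12.
So the global minimum of F is P(-4) + Q(2) + 6 = -2944 − 12 + 6 = -2950, attained at (-4, 2).

(-4, 2)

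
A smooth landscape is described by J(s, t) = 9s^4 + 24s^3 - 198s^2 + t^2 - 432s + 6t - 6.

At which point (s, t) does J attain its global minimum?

(3, -3)

J(s,t) separates as P(s) + Q(t) − 6, so its minimum is min P + min Q − 6.
P'(s) = 36(s - 3)(s + 1)(s + 4) vanishes at s ∈ {-4, -1, 3}; Q'(t) = 2(t + 3) vanishes at t ∈ {-3}.
Local minima of P (where P''>0): P(-4)=-672, P(3)=-1701. Local minima of Q: Q(-3)=-9.
So the global minimum of J is P(3) + Q(-3) − 6 = -1701 − 9 − 6 = -1716, attained at (3, -3).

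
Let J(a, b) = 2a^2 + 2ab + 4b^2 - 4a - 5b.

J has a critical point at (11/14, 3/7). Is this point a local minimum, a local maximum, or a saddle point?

local minimum

The Hessian of J is constant: H = [[4, 2], [2, 8]].
det(H) = 4·8 − 2² = 28.
det(H) > 0 and tr(H) = 12 > 0, so H is positive definite and the point is a local minimum.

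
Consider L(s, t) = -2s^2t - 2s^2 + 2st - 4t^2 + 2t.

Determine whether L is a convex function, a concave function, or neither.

neither

The term -2s^2t is cubic, so the Hessian is not constant.
∂²L/∂s² = -4t - 4, which takes both signs as t varies (negative for sufficiently large t). A diagonal entry of the Hessian changing sign means the Hessian is neither positive- nor negative-semidefinite on all of R^2.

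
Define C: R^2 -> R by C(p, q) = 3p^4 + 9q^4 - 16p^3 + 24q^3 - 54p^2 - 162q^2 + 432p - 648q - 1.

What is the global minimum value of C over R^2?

C(p,q) separates as A(p) + B(q) − 1, so its minimum is min A + min B − 1.
A'(p) = 12(p - 4)(p - 3)(p + 3) vanishes at p ∈ {-3, 3, 4}; B'(q) = 36(q - 3)(q + 2)(q + 3) vanishes at q ∈ {-3, -2, 3}.
Local minima of A (where A''>0): A(-3)=-1107, A(4)=608. Local minima of B: B(-3)=567, B(3)=-2025.
So the global minimum of C is A(-3) + B(3) − 1 = -1107 − 2025 − 1 = -3133, attained at (-3, 3).

-3133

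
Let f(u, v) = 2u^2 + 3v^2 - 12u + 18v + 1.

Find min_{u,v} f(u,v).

f(u,v) separates as P(u) + Q(v) + 1, so its minimum is min P + min Q + 1.
P'(u) = 4u - 12 vanishes at u ∈ {3}; Q'(v) = 6v + 18 vanishes at v ∈ {-3}.
Local minima of P (where P''>0): P(3)=-18. Local minima of Q: Q(-3)=-27.
So the global minimum of f is P(3) + Q(-3) + 1 = -18 − 27 + 1 = -44, attained at (3, -3).

-44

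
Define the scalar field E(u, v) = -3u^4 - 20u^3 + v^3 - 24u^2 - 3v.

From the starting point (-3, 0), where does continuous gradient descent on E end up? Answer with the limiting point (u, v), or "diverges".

(-1, 1)

E is separable, so gradient descent decouples: u follows -∂E/∂u, v follows -∂E/∂v.
∂E/∂u = -12u(u + 1)(u + 4); at u=-3 this is -72, so u increases.
∂E/∂v = 3(v - 1)(v + 1); at v=0 this is -3, so v increases.
u converges to its nearest critical value -1 (a local min of the u-part); v converges to 1. The iterate converges to (-1, 1).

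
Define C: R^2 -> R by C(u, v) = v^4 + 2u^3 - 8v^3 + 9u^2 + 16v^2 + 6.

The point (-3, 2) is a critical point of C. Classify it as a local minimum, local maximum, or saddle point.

local maximum

The mixed partial ∂²C/∂u∂v is 0, so the Hessian at any point is diag(C_uu, C_vv) = diag(6(2u + 3), 4(3v^2 - 12v + 8)).
At (-3, 2): H = diag(-18, -16).
Both eigenvalues are negative, so H is negative definite: a local maximum.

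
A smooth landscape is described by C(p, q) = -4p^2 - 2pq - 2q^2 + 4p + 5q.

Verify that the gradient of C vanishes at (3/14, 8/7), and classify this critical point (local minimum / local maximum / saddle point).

∇C = (-8p - 2q + 4, -2p - 4q + 5); substituting (3/14, 8/7) gives ∇C = (0, 0), so (3/14, 8/7) is indeed a critical point.
The Hessian of C is constant: H = [[-8, -2], [-2, -4]].
det(H) = (-8)·(-4) − (-2)² = 28.
det(H) > 0 and tr(H) = -12 < 0, so H is negative definite and the point is a local maximum.

local maximum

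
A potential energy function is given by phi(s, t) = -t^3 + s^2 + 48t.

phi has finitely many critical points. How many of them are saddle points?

1

phi separates as a function of s plus a function of t, so ∇phi=0 decouples.
∂phi/∂s = 2s = 0 at s ∈ {0}; ∂phi/∂t = -3(t - 4)(t + 4) = 0 at t ∈ {-4, 4}.
The Hessian is diagonal: diag(phi_ss, phi_tt). Second derivatives: phi_ss(0)=2; phi_tt(-4)=24, phi_tt(4)=-24.
Saddle points occur where the two diagonal entries have opposite signs: (0, 4). Count: 1.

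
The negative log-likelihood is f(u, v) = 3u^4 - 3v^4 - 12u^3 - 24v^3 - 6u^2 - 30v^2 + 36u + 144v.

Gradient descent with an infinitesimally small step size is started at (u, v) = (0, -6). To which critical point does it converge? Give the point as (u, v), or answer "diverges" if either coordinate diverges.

f is separable, so gradient descent decouples: u follows -∂f/∂u, v follows -∂f/∂v.
∂f/∂u = 12(u - 3)(u - 1)(u + 1); at u=0 this is 36, so u decreases.
∂f/∂v = -12(v - 1)(v + 3)(v + 4); at v=-6 this is 504, so v decreases.
The v-coordinate has no critical point in that direction and runs off to infinity.

diverges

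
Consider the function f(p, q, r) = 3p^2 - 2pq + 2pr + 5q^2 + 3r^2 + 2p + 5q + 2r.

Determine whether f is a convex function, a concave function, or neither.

convex

f is quadratic, so its Hessian is the constant matrix H = [[6, -2, 2], [-2, 10, 0], [2, 0, 6]].
Leading principal minors: 6, 56, 296.
All positive ⇒ H ≻ 0 ⇒ convex.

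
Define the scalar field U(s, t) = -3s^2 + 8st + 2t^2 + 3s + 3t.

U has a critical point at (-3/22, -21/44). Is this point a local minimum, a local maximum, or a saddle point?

saddle point

The Hessian of U is constant: H = [[-6, 8], [8, 4]].
det(H) = (-6)·4 − 8² = -88.
Since det(H) < 0, H is indefinite and the critical point is a saddle point.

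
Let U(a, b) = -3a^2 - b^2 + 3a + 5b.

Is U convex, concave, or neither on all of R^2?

U is quadratic, so its Hessian is the constant matrix H = [[-6, 0], [0, -2]].
det(H) = 12, tr(H) = -8.
det(H) > 0 and tr(H) < 0, so H is negative definite everywhere: concave.

concave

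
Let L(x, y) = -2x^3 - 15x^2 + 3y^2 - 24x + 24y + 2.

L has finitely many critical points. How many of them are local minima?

L separates as a function of x plus a function of y, so ∇L=0 decouples.
∂L/∂x = -6(x + 1)(x + 4) = 0 at x ∈ {-4, -1}; ∂L/∂y = 6(y + 4) = 0 at y ∈ {-4}.
The Hessian is diagonal: diag(L_xx, L_yy). Second derivatives: L_xx(-4)=18, L_xx(-1)=-18; L_yy(-4)=6.
Local minima occur where both diagonal entries positive: (-4, -4). Count: 1.

1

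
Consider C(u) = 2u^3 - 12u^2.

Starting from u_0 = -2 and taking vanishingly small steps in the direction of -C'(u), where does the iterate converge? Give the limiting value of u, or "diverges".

diverges

C'(u) = 6u(u - 4), so C'(-2) = 72.
Gradient descent moves in the -C' direction, i.e. u is decreasing.
There is no critical point below u=-2, and C' keeps the same sign, so the iterate runs off to −∞.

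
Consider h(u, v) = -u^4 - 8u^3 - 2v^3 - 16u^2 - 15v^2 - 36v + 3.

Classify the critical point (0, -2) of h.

The mixed partial ∂²h/∂u∂v is 0, so the Hessian at any point is diag(h_uu, h_vv) = diag(-4(3u^2 + 12u + 8), -6(2v + 5)).
At (0, -2): H = diag(-32, -6).
Both eigenvalues are negative, so H is negative definite: a local maximum.

local maximum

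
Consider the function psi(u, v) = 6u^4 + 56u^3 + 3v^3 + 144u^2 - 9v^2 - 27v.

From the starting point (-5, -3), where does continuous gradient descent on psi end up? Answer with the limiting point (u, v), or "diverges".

psi is separable, so gradient descent decouples: u follows -∂psi/∂u, v follows -∂psi/∂v.
∂psi/∂u = 24u(u + 3)(u + 4); at u=-5 this is -240, so u increases.
∂psi/∂v = 9(v - 3)(v + 1); at v=-3 this is 108, so v decreases.
The v-coordinate has no critical point in that direction and runs off to infinity.

diverges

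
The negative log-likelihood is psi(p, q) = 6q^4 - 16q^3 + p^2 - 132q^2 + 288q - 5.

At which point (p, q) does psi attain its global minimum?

(0, -3)

psi(p,q) separates as A(p) + B(q) − 5, so its minimum is min A + min B − 5.
A'(p) = 2p vanishes at p ∈ {0}; B'(q) = 24(q - 4)(q - 1)(q + 3) vanishes at q ∈ {-3, 1, 4}.
Local minima of A (where A''>0): A(0)=0. Local minima of B: B(-3)=-1134, B(4)=-448.
So the global minimum of psi is A(0) + B(-3) − 5 = 0 − 1134 − 5 = -1139, attained at (0, -3).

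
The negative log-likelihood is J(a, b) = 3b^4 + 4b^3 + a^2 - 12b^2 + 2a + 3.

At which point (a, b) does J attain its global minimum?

J(a,b) separates as P(a) + Q(b) + 3, so its minimum is min P + min Q + 3.
P'(a) = 2a + 2 vanishes at a ∈ {-1}; Q'(b) = 12b(b - 1)(b + 2) vanishes at b ∈ {-2, 0, 1}.
Local minima of P (where P''>0): P(-1)=-1. Local minima of Q: Q(-2)=-32, Q(1)=-5.
So the global minimum of J is P(-1) + Q(-2) + 3 = -1 − 32 + 3 = -30, attained at (-1, -2).

(-1, -2)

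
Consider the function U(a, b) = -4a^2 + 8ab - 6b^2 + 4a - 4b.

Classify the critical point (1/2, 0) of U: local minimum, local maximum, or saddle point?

The Hessian of U is constant: H = [[-8, 8], [8, -12]].
det(H) = (-8)·(-12) − 8² = 32.
det(H) > 0 and tr(H) = -20 < 0, so H is negative definite and the point is a local maximum.

local maximum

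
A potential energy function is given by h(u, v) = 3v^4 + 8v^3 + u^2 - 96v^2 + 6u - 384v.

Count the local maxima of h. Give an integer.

0

h separates as a function of u plus a function of v, so ∇h=0 decouples.
∂h/∂u = 2(u + 3) = 0 at u ∈ {-3}; ∂h/∂v = 12(v - 4)(v + 2)(v + 4) = 0 at v ∈ {-4, -2, 4}.
The Hessian is diagonal: diag(h_uu, h_vv). Second derivatives: h_uu(-3)=2; h_vv(-4)=192, h_vv(-2)=-144, h_vv(4)=576.
Local maxima occur where both diagonal entries negative: none. Count: 0.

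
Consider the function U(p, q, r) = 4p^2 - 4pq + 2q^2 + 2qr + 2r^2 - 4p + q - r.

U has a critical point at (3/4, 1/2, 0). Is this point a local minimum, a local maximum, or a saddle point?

The Hessian is constant: H = [[8, -4, 0], [-4, 4, 2], [0, 2, 4]].
Leading principal minors: Δ₁ = 8, Δ₂ = 16, Δ₃ = 32.
All leading minors are positive, so H is positive definite: a local minimum.

local minimum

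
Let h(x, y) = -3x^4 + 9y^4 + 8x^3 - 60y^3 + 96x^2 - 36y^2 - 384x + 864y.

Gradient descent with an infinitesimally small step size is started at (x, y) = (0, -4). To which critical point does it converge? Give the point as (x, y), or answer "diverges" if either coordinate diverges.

(2, -2)

h is separable, so gradient descent decouples: x follows -∂h/∂x, y follows -∂h/∂y.
∂h/∂x = -12(x - 4)(x - 2)(x + 4); at x=0 this is -384, so x increases.
∂h/∂y = 36(y - 4)(y - 3)(y + 2); at y=-4 this is -4032, so y increases.
x converges to its nearest critical value 2 (a local min of the x-part); y converges to -2. The iterate converges to (2, -2).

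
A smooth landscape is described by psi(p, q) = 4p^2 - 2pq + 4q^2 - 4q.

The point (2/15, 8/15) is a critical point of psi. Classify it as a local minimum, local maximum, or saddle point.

The Hessian of psi is constant: H = [[8, -2], [-2, 8]].
det(H) = 8·8 − (-2)² = 60.
det(H) > 0 and tr(H) = 16 > 0, so H is positive definite and the point is a local minimum.

local minimum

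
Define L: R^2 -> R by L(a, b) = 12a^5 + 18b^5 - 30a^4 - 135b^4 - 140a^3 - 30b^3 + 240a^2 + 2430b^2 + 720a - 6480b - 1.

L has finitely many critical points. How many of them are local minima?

4

L separates as a function of a plus a function of b, so ∇L=0 decouples.
∂L/∂a = 60(a - 3)(a - 2)(a + 1)(a + 2) = 0 at a ∈ {-2, -1, 2, 3}; ∂L/∂b = 90(b - 4)(b - 3)(b - 2)(b + 3) = 0 at b ∈ {-3, 2, 3, 4}.
The Hessian is diagonal: diag(L_aa, L_bb). Second derivatives: L_aa(-2)=-1200, L_aa(-1)=720, L_aa(2)=-720, L_aa(3)=1200; L_bb(-3)=-18900, L_bb(2)=900, L_bb(3)=-540, L_bb(4)=1260.
Local minima occur where both diagonal entries positive: (-1, 2), (-1, 4), (3, 2), (3, 4). Count: 4.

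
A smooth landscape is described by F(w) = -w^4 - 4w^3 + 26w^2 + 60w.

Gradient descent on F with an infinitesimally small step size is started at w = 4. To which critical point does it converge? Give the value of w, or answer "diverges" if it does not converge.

diverges

F'(w) = -4(w - 3)(w + 1)(w + 5), so F'(4) = -180.
Gradient descent moves in the -F' direction, i.e. w is increasing.
There is no critical point above w=4, and F' keeps the same sign, so the iterate runs off to +∞.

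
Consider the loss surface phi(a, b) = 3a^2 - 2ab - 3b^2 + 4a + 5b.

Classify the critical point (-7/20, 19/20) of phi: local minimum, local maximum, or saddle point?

The Hessian of phi is constant: H = [[6, -2], [-2, -6]].
det(H) = 6·(-6) − (-2)² = -40.
Since det(H) < 0, H is indefinite and the critical point is a saddle point.

saddle point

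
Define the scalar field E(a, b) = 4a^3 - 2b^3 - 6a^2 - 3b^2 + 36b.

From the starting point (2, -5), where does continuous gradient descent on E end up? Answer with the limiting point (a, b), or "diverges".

(1, -3)

E is separable, so gradient descent decouples: a follows -∂E/∂a, b follows -∂E/∂b.
∂E/∂a = 12a(a - 1); at a=2 this is 24, so a decreases.
∂E/∂b = -6(b - 2)(b + 3); at b=-5 this is -84, so b increases.
a converges to its nearest critical value 1 (a local min of the a-part); b converges to -3. The iterate converges to (1, -3).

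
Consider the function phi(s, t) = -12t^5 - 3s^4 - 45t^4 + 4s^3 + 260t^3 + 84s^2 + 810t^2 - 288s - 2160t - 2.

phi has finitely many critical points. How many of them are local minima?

2

phi separates as a function of s plus a function of t, so ∇phi=0 decouples.
∂phi/∂s = -12(s - 3)(s - 2)(s + 4) = 0 at s ∈ {-4, 2, 3}; ∂phi/∂t = -60(t - 3)(t - 1)(t + 3)(t + 4) = 0 at t ∈ {-4, -3, 1, 3}.
The Hessian is diagonal: diag(phi_ss, phi_tt). Second derivatives: phi_ss(-4)=-504, phi_ss(2)=72, phi_ss(3)=-84; phi_tt(-4)=2100, phi_tt(-3)=-1440, phi_tt(1)=2400, phi_tt(3)=-5040.
Local minima occur where both diagonal entries positive: (2, -4), (2, 1). Count: 2.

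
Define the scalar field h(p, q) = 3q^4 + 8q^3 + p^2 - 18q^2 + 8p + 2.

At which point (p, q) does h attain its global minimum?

(-4, -3)

h(p,q) separates as A(p) + B(q) + 2, so its minimum is min A + min B + 2.
A'(p) = 2p + 8 vanishes at p ∈ {-4}; B'(q) = 12q(q - 1)(q + 3) vanishes at q ∈ {-3, 0, 1}.
Local minima of A (where A''>0): A(-4)=-16. Local minima of B: B(-3)=-135, B(1)=-7.
So the global minimum of h is A(-4) + B(-3) + 2 = -16 − 135 + 2 = -149, attained at (-4, -3).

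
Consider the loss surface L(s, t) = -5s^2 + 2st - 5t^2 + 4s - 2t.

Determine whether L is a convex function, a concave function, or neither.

L is quadratic, so its Hessian is the constant matrix H = [[-10, 2], [2, -10]].
det(H) = 96, tr(H) = -20.
det(H) > 0 and tr(H) < 0, so H is negative definite everywhere: concave.

concave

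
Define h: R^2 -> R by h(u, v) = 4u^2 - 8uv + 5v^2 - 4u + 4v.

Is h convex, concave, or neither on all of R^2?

h is quadratic, so its Hessian is the constant matrix H = [[8, -8], [-8, 10]].
det(H) = 16, tr(H) = 18.
det(H) > 0 and tr(H) > 0, so H is positive definite everywhere: convex.

convex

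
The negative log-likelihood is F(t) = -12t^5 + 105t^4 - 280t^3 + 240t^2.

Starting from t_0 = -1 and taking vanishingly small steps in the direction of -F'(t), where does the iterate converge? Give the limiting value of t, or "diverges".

F'(t) = -60t(t - 4)(t - 2)(t - 1), so F'(-1) = -1800.
Gradient descent moves in the -F' direction, i.e. t is increasing.
The nearest critical point in that direction is t = 0, where F'' = 480 > 0 (a local minimum). The iterate converges there.

0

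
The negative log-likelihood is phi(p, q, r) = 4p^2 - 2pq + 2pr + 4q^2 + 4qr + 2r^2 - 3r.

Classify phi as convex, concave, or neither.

phi is quadratic, so its Hessian is the constant matrix H = [[8, -2, 2], [-2, 8, 4], [2, 4, 4]].
Leading principal minors: 8, 60, 48.
All positive ⇒ H ≻ 0 ⇒ convex.

convex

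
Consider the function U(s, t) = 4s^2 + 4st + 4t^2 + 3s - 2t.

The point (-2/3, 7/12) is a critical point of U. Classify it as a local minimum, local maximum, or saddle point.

local minimum

The Hessian of U is constant: H = [[8, 4], [4, 8]].
det(H) = 8·8 − 4² = 48.
det(H) > 0 and tr(H) = 16 > 0, so H is positive definite and the point is a local minimum.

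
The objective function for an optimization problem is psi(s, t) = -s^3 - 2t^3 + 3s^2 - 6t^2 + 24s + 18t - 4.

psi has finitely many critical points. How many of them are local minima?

1

psi separates as a function of s plus a function of t, so ∇psi=0 decouples.
∂psi/∂s = -3(s - 4)(s + 2) = 0 at s ∈ {-2, 4}; ∂psi/∂t = -6(t - 1)(t + 3) = 0 at t ∈ {-3, 1}.
The Hessian is diagonal: diag(psi_ss, psi_tt). Second derivatives: psi_ss(-2)=18, psi_ss(4)=-18; psi_tt(-3)=24, psi_tt(1)=-24.
Local minima occur where both diagonal entries positive: (-2, -3). Count: 1.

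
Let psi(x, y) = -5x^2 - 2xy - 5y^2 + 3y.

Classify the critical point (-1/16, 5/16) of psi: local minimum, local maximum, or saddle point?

The Hessian of psi is constant: H = [[-10, -2], [-2, -10]].
det(H) = (-10)·(-10) − (-2)² = 96.
det(H) > 0 and tr(H) = -20 < 0, so H is negative definite and the point is a local maximum.

local maximum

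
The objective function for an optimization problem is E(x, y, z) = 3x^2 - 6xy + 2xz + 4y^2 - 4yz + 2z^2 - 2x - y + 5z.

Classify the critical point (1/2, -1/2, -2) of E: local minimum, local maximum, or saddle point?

local minimum

The Hessian is constant: H = [[6, -6, 2], [-6, 8, -4], [2, -4, 4]].
Leading principal minors: Δ₁ = 6, Δ₂ = 12, Δ₃ = 16.
All leading minors are positive, so H is positive definite: a local minimum.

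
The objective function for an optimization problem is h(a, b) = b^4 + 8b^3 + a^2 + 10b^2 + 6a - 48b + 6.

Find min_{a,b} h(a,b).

-32

h(a,b) separates as P(a) + Q(b) + 6, so its minimum is min P + min Q + 6.
P'(a) = 2a + 6 vanishes at a ∈ {-3}; Q'(b) = 4(b - 1)(b + 3)(b + 4) vanishes at b ∈ {-4, -3, 1}.
Local minima of P (where P''>0): P(-3)=-9. Local minima of Q: Q(-4)=96, Q(1)=-29.
So the global minimum of h is P(-3) + Q(1) + 6 = -9 − 29 + 6 = -32, attained at (-3, 1).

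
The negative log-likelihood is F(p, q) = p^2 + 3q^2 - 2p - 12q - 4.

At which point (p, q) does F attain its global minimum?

(1, 2)

F(p,q) separates as A(p) + B(q) − 4, so its minimum is min A + min B − 4.
A'(p) = 2p - 2 vanishes at p ∈ {1}; B'(q) = 6q - 12 vanishes at q ∈ {2}.
Local minima of A (where A''>0): A(1)=-1. Local minima of B: B(2)=-12.
So the global minimum of F is A(1) + B(2) − 4 = -1 − 12 − 4 = -17, attained at (1, 2).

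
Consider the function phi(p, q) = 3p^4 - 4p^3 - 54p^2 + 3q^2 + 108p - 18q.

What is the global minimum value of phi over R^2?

phi(p,q) separates as A(p) + B(q), so its minimum is min A + min B.
A'(p) = 12(p - 3)(p - 1)(p + 3) vanishes at p ∈ {-3, 1, 3}; B'(q) = 6q - 18 vanishes at q ∈ {3}.
Local minima of A (where A''>0): A(-3)=-459, A(3)=-27. Local minima of B: B(3)=-27.
So the global minimum of phi is A(-3) + B(3) = -459 − 27 = -486, attained at (-3, 3).

-486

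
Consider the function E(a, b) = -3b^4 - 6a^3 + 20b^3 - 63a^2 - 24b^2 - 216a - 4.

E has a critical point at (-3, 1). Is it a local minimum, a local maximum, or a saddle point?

The mixed partial ∂²E/∂a∂b is 0, so the Hessian at any point is diag(E_aa, E_bb) = diag(-18(2a + 7), 12(-3b^2 + 10b - 4)).
At (-3, 1): H = diag(-18, 36).
The eigenvalues have opposite signs, so H is indefinite: a saddle point.

saddle point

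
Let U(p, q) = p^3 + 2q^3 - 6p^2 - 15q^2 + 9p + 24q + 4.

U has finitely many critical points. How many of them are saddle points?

2

U separates as a function of p plus a function of q, so ∇U=0 decouples.
∂U/∂p = 3(p - 3)(p - 1) = 0 at p ∈ {1, 3}; ∂U/∂q = 6(q - 4)(q - 1) = 0 at q ∈ {1, 4}.
The Hessian is diagonal: diag(U_pp, U_qq). Second derivatives: U_pp(1)=-6, U_pp(3)=6; U_qq(1)=-18, U_qq(4)=18.
Saddle points occur where the two diagonal entries have opposite signs: (1, 4), (3, 1). Count: 2.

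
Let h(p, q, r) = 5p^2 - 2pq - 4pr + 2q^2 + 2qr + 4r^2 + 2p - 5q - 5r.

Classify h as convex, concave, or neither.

convex

h is quadratic, so its Hessian is the constant matrix H = [[10, -2, -4], [-2, 4, 2], [-4, 2, 8]].
Leading principal minors: 10, 36, 216.
All positive ⇒ H ≻ 0 ⇒ convex.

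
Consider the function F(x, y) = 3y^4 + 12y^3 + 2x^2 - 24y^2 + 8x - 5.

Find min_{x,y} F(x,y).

-397

F(x,y) separates as P(x) + Q(y) − 5, so its minimum is min P + min Q − 5.
P'(x) = 4x + 8 vanishes at x ∈ {-2}; Q'(y) = 12y(y - 1)(y + 4) vanishes at y ∈ {-4, 0, 1}.
Local minima of P (where P''>0): P(-2)=-8. Local minima of Q: Q(-4)=-384, Q(1)=-9.
So the global minimum of F is P(-2) + Q(-4) − 5 = -8 − 384 − 5 = -397, attained at (-2, -4).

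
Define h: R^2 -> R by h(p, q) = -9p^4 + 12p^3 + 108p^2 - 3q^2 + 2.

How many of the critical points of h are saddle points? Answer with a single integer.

h separates as a function of p plus a function of q, so ∇h=0 decouples.
∂h/∂p = -36p(p - 3)(p + 2) = 0 at p ∈ {-2, 0, 3}; ∂h/∂q = -6q = 0 at q ∈ {0}.
The Hessian is diagonal: diag(h_pp, h_qq). Second derivatives: h_pp(-2)=-360, h_pp(0)=216, h_pp(3)=-540; h_qq(0)=-6.
Saddle points occur where the two diagonal entries have opposite signs: (0, 0). Count: 1.

1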